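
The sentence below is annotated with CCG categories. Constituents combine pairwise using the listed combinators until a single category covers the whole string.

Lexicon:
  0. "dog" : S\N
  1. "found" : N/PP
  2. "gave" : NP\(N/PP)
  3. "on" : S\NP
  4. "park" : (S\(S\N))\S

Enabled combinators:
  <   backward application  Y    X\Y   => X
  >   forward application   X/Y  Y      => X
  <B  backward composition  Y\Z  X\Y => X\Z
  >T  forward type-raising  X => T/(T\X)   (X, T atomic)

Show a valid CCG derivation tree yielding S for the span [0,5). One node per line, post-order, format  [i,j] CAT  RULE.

[0,5] S   <
  [0,1] "dog" : S\N
  [1,5] S\(S\N)   <
    [1,4] S   <
      [1,3] NP   <
        [1,2] "found" : N/PP
        [2,3] "gave" : NP\(N/PP)
      [3,4] "on" : S\NP
    [4,5] "park" : (S\(S\N))\S

[0,1] S\N  lex  "dog"
[1,2] N/PP  lex  "found"
[2,3] NP\(N/PP)  lex  "gave"
[1,3] NP  <  k=2
[3,4] S\NP  lex  "on"
[1,4] S  <  k=3
[4,5] (S\(S\N))\S  lex  "park"
[1,5] S\(S\N)  <  k=4
[0,5] S  <  k=1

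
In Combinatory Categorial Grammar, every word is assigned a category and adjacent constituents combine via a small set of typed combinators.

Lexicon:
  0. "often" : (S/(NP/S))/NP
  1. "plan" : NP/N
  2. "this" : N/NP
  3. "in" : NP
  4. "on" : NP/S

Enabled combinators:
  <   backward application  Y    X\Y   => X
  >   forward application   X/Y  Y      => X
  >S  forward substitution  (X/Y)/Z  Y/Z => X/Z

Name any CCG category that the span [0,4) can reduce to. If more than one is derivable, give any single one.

[0,5] S   >
  [0,4] S/(NP/S)   >
    [0,1] "often" : (S/(NP/S))/NP
    [1,4] NP   >
      [1,2] "plan" : NP/N
      [2,4] N   >
        [2,3] "this" : N/NP
        [3,4] "in" : NP
  [4,5] "on" : NP/S

S/(NP/S)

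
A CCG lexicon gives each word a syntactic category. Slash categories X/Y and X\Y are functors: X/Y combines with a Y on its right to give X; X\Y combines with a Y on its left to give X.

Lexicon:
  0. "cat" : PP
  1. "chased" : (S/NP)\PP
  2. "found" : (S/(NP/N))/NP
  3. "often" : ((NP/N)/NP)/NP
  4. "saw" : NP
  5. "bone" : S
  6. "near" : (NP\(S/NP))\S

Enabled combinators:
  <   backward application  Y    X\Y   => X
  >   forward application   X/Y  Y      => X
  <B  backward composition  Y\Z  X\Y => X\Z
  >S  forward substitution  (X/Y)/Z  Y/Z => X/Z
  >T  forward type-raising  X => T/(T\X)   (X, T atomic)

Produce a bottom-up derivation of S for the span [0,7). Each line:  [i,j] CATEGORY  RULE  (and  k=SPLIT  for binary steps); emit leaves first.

[0,7] S   >
  [0,2] S/NP   <
    [0,1] "cat" : PP
    [1,2] "chased" : (S/NP)\PP
  [2,7] NP   <
    [2,5] S/NP   >S
      [2,3] "found" : (S/(NP/N))/NP
      [3,5] (NP/N)/NP   >
        [3,4] "often" : ((NP/N)/NP)/NP
        [4,5] "saw" : NP
    [5,7] NP\(S/NP)   <
      [5,6] "bone" : S
      [6,7] "near" : (NP\(S/NP))\S

[0,1] PP  lex  "cat"
[1,2] (S/NP)\PP  lex  "chased"
[0,2] S/NP  <  k=1
[2,3] (S/(NP/N))/NP  lex  "found"
[3,4] ((NP/N)/NP)/NP  lex  "often"
[4,5] NP  lex  "saw"
[3,5] (NP/N)/NP  >  k=4
[2,5] S/NP  >S  k=3
[5,6] S  lex  "bone"
[6,7] (NP\(S/NP))\S  lex  "near"
[5,7] NP\(S/NP)  <  k=6
[2,7] NP  <  k=5
[0,7] S  >  k=2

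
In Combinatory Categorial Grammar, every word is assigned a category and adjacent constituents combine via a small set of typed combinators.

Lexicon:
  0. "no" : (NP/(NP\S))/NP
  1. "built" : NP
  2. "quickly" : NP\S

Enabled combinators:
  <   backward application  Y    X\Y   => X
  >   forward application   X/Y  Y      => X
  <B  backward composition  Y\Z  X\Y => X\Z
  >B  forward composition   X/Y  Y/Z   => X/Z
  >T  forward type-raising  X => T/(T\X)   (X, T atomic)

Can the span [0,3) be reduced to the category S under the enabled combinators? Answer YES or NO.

(NP/(NP\S))/NP NP NP\S
CKY chart[0,3] = {N/(N\NP), NP, NP/(NP\NP), PP/(PP\NP), S/(S\NP)}; S ∉ chart

NO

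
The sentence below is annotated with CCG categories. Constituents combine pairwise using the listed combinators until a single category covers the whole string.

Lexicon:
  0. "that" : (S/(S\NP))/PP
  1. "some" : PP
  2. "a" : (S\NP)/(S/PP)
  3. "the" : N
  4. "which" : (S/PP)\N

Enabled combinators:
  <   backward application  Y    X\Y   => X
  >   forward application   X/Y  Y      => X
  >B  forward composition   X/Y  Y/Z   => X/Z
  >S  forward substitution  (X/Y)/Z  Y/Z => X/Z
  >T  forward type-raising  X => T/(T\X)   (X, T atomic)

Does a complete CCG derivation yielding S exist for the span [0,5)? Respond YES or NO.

YES

[0,5] S   >
  [0,2] S/(S\NP)   >
    [0,1] "that" : (S/(S\NP))/PP
    [1,2] "some" : PP
  [2,5] S\NP   >
    [2,3] "a" : (S\NP)/(S/PP)
    [3,5] S/PP   <
      [3,4] "the" : N
      [4,5] "which" : (S/PP)\N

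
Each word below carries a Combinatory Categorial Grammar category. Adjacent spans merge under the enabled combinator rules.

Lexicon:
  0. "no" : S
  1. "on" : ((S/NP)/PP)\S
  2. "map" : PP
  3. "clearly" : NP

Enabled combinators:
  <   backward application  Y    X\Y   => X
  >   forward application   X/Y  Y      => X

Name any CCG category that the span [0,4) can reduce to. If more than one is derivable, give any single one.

S

[0,4] S   >
  [0,3] S/NP   >
    [0,2] (S/NP)/PP   <
      [0,1] "no" : S
      [1,2] "on" : ((S/NP)/PP)\S
    [2,3] "map" : PP
  [3,4] "clearly" : NP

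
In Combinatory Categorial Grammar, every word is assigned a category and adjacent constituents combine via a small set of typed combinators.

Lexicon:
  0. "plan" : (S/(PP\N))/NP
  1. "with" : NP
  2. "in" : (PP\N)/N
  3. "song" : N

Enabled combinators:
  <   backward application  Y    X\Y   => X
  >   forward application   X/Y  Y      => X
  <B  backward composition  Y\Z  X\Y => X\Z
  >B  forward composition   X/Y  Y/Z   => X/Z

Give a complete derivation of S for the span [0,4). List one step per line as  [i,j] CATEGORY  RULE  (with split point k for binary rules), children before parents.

[0,1] (S/(PP\N))/NP  lex  "plan"
[1,2] NP  lex  "with"
[0,2] S/(PP\N)  >  k=1
[2,3] (PP\N)/N  lex  "in"
[0,3] S/N  >B  k=2
[3,4] N  lex  "song"
[0,4] S  >  k=3

[0,4] S   >
  [0,3] S/N   >B
    [0,2] S/(PP\N)   >
      [0,1] "plan" : (S/(PP\N))/NP
      [1,2] "with" : NP
    [2,3] "in" : (PP\N)/N
  [3,4] "song" : N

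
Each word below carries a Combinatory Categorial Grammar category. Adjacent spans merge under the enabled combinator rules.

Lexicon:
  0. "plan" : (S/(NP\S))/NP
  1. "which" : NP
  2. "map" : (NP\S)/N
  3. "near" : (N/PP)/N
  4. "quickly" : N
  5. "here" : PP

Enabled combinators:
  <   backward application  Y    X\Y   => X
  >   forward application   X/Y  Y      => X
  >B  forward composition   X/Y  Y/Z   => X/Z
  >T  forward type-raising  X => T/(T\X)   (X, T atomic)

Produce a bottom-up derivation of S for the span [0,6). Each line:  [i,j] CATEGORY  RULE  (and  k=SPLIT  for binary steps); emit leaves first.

[0,1] (S/(NP\S))/NP  lex  "plan"
[1,2] NP  lex  "which"
[0,2] S/(NP\S)  >  k=1
[2,3] (NP\S)/N  lex  "map"
[3,4] (N/PP)/N  lex  "near"
[4,5] N  lex  "quickly"
[3,5] N/PP  >  k=4
[5,6] PP  lex  "here"
[3,6] N  >  k=5
[2,6] NP\S  >  k=3
[0,6] S  >  k=2

[0,6] S   >
  [0,2] S/(NP\S)   >
    [0,1] "plan" : (S/(NP\S))/NP
    [1,2] "which" : NP
  [2,6] NP\S   >
    [2,3] "map" : (NP\S)/N
    [3,6] N   >
      [3,5] N/PP   >
        [3,4] "near" : (N/PP)/N
        [4,5] "quickly" : N
      [5,6] "here" : PP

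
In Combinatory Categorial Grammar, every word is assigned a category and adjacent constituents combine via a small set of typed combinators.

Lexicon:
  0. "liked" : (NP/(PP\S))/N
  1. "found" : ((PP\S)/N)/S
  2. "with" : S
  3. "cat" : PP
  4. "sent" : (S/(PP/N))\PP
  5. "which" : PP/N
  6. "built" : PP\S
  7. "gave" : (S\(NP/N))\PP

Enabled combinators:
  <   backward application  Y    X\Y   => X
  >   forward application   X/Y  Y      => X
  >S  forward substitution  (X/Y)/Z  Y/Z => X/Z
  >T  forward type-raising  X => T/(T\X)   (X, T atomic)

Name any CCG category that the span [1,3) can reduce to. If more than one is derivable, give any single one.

[0,8] S   <
  [0,3] NP/N   >S
    [0,1] "liked" : (NP/(PP\S))/N
    [1,3] (PP\S)/N   >
      [1,2] "found" : ((PP\S)/N)/S
      [2,3] "with" : S
  [3,8] S\(NP/N)   <
    [3,7] PP   <
      [3,6] S   >
        [3,5] S/(PP/N)   <
          [3,4] "cat" : PP
          [4,5] "sent" : (S/(PP/N))\PP
        [5,6] "which" : PP/N
      [6,7] "built" : PP\S
    [7,8] "gave" : (S\(NP/N))\PP

(PP\S)/N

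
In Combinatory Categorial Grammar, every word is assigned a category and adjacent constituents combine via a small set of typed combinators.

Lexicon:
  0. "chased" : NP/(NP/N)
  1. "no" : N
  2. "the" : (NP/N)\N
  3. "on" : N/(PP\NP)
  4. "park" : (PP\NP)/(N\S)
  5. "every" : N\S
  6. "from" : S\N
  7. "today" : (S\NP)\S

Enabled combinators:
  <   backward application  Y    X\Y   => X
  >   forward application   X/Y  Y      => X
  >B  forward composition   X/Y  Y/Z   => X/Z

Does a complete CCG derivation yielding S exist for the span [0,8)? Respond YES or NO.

[0,8] S   <
  [0,3] NP   >
    [0,1] "chased" : NP/(NP/N)
    [1,3] NP/N   <
      [1,2] "no" : N
      [2,3] "the" : (NP/N)\N
  [3,8] S\NP   <
    [3,7] S   <
      [3,6] N   >
        [3,4] "on" : N/(PP\NP)
        [4,6] PP\NP   >
          [4,5] "park" : (PP\NP)/(N\S)
          [5,6] "every" : N\S
      [6,7] "from" : S\N
    [7,8] "today" : (S\NP)\S

YES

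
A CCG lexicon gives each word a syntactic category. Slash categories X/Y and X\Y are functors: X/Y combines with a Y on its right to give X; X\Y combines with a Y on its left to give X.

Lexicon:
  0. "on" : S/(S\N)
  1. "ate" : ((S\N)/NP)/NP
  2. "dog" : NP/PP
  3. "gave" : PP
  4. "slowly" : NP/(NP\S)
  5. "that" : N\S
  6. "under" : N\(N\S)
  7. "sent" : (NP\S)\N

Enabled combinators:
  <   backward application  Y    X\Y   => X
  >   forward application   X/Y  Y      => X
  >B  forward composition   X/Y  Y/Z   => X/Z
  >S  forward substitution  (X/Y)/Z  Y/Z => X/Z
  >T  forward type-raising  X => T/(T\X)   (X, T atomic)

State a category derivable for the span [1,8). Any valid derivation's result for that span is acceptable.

[0,8] S   >
  [0,1] "on" : S/(S\N)
  [1,8] S\N   >
    [1,4] (S\N)/NP   >
      [1,2] "ate" : ((S\N)/NP)/NP
      [2,4] NP   >
        [2,3] "dog" : NP/PP
        [3,4] "gave" : PP
    [4,8] NP   >
      [4,5] "slowly" : NP/(NP\S)
      [5,8] NP\S   <
        [5,7] N   <
          [5,6] "that" : N\S
          [6,7] "under" : N\(N\S)
        [7,8] "sent" : (NP\S)\N

S\N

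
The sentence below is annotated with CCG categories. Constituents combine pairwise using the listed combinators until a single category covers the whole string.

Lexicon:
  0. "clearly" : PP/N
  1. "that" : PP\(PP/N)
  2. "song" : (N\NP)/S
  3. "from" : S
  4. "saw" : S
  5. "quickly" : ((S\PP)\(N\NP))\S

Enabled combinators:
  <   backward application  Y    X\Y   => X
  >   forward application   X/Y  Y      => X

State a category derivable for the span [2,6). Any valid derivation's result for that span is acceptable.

S\PP

[0,6] S   <
  [0,2] PP   <
    [0,1] "clearly" : PP/N
    [1,2] "that" : PP\(PP/N)
  [2,6] S\PP   <
    [2,4] N\NP   >
      [2,3] "song" : (N\NP)/S
      [3,4] "from" : S
    [4,6] (S\PP)\(N\NP)   <
      [4,5] "saw" : S
      [5,6] "quickly" : ((S\PP)\(N\NP))\S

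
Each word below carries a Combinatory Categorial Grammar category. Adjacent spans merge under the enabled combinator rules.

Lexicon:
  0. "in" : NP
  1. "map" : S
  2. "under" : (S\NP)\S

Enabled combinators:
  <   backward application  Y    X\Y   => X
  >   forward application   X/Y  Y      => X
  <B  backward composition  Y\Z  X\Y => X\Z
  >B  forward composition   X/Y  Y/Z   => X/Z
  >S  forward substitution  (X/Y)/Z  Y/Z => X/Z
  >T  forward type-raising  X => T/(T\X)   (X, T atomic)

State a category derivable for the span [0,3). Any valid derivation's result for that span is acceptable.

S

[0,3] S   <
  [0,1] "in" : NP
  [1,3] S\NP   <
    [1,2] "map" : S
    [2,3] "under" : (S\NP)\S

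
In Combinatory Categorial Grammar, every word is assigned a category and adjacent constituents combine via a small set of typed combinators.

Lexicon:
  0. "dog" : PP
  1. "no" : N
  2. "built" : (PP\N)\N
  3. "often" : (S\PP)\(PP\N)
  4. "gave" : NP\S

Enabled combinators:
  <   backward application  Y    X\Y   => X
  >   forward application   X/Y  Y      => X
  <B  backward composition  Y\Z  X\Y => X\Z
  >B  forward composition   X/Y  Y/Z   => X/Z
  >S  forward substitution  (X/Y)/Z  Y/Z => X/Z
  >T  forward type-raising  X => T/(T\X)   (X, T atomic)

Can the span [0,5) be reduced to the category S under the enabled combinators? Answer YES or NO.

NO

PP N (PP\N)\N (S\PP)\(PP\N) NP\S
CKY chart[0,5] = {N/(N\NP), NP, NP/(NP\NP), PP/(PP\NP), S/(S\NP)}; S ∉ chart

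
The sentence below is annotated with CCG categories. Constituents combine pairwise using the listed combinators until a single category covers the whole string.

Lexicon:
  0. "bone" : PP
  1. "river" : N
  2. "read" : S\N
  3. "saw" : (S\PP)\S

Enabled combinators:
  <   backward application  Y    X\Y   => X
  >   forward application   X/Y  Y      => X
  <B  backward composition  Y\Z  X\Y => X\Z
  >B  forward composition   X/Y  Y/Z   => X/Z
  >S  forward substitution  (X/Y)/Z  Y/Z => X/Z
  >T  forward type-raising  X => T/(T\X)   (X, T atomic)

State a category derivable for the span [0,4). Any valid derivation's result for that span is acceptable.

[0,4] S   <
  [0,1] "bone" : PP
  [1,4] S\PP   <
    [1,3] S   >
      [1,2] S/(S\N)   >T
        [1,2] "river" : N
      [2,3] "read" : S\N
    [3,4] "saw" : (S\PP)\S

S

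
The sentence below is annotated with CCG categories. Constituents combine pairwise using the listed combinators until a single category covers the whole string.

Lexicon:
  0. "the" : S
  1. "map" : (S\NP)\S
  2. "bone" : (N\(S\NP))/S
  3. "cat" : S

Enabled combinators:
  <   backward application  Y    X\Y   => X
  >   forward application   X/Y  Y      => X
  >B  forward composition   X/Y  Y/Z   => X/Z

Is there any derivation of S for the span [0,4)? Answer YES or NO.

NO

S (S\NP)\S (N\(S\NP))/S S
CKY chart[0,4] = {N}; S ∉ chart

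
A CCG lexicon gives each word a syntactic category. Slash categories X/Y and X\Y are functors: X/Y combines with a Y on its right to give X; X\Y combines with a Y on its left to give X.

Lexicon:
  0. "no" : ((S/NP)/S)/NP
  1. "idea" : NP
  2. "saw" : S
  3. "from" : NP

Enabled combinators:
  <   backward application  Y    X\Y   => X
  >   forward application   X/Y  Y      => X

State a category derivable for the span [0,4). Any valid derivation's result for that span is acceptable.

S

[0,4] S   >
  [0,3] S/NP   >
    [0,2] (S/NP)/S   >
      [0,1] "no" : ((S/NP)/S)/NP
      [1,2] "idea" : NP
    [2,3] "saw" : S
  [3,4] "from" : NP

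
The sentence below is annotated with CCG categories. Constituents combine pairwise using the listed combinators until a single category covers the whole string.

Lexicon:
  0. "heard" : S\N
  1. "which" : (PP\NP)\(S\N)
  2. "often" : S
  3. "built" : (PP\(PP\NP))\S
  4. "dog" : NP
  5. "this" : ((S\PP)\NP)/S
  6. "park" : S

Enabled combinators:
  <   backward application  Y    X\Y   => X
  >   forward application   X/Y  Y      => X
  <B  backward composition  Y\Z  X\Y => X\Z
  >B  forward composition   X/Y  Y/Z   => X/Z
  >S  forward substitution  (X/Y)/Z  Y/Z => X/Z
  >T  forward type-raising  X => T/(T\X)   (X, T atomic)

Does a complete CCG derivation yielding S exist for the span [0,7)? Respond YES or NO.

[0,7] S   <
  [0,4] PP   <
    [0,2] PP\NP   <
      [0,1] "heard" : S\N
      [1,2] "which" : (PP\NP)\(S\N)
    [2,4] PP\(PP\NP)   <
      [2,3] "often" : S
      [3,4] "built" : (PP\(PP\NP))\S
  [4,7] S\PP   <
    [4,5] "dog" : NP
    [5,7] (S\PP)\NP   >
      [5,6] "this" : ((S\PP)\NP)/S
      [6,7] "park" : S

YES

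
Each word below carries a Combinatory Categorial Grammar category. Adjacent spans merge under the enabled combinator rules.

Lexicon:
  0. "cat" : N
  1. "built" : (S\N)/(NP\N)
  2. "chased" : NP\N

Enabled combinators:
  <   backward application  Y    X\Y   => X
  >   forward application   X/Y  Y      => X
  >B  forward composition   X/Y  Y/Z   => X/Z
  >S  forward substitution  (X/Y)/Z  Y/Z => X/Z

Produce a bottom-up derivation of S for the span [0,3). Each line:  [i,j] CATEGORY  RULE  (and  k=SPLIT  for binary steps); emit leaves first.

[0,3] S   <
  [0,1] "cat" : N
  [1,3] S\N   >
    [1,2] "built" : (S\N)/(NP\N)
    [2,3] "chased" : NP\N

[0,1] N  lex  "cat"
[1,2] (S\N)/(NP\N)  lex  "built"
[2,3] NP\N  lex  "chased"
[1,3] S\N  >  k=2
[0,3] S  <  k=1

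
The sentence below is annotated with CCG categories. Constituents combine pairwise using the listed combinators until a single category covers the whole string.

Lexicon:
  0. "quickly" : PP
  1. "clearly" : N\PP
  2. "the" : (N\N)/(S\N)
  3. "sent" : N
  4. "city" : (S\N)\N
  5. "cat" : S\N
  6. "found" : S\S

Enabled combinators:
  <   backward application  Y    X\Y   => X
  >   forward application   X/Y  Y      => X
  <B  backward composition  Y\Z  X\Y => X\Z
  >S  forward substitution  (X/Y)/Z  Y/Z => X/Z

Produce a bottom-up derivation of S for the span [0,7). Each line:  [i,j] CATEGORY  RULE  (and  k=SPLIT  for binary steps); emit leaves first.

[0,1] PP  lex  "quickly"
[1,2] N\PP  lex  "clearly"
[2,3] (N\N)/(S\N)  lex  "the"
[3,4] N  lex  "sent"
[4,5] (S\N)\N  lex  "city"
[3,5] S\N  <  k=4
[2,5] N\N  >  k=3
[1,5] N\PP  <B  k=2
[5,6] S\N  lex  "cat"
[6,7] S\S  lex  "found"
[5,7] S\N  <B  k=6
[1,7] S\PP  <B  k=5
[0,7] S  <  k=1

[0,7] S   <
  [0,1] "quickly" : PP
  [1,7] S\PP   <B
    [1,5] N\PP   <B
      [1,2] "clearly" : N\PP
      [2,5] N\N   >
        [2,3] "the" : (N\N)/(S\N)
        [3,5] S\N   <
          [3,4] "sent" : N
          [4,5] "city" : (S\N)\N
    [5,7] S\N   <B
      [5,6] "cat" : S\N
      [6,7] "found" : S\S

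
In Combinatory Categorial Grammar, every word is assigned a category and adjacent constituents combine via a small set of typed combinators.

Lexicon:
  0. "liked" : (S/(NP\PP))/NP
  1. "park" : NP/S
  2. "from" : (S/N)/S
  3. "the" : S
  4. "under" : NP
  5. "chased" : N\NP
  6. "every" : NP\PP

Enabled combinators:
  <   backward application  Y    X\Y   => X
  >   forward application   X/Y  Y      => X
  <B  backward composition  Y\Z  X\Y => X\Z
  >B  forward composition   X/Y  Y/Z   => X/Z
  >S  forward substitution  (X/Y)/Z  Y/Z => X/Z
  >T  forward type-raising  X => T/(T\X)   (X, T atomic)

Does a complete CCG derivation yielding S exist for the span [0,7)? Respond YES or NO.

[0,7] S   >
  [0,6] S/(NP\PP)   >
    [0,1] "liked" : (S/(NP\PP))/NP
    [1,6] NP   >
      [1,2] "park" : NP/S
      [2,6] S   >
        [2,4] S/N   >
          [2,3] "from" : (S/N)/S
          [3,4] "the" : S
        [4,6] N   >
          [4,5] N/(N\NP)   >T
            [4,5] "under" : NP
          [5,6] "chased" : N\NP
  [6,7] "every" : NP\PP

YES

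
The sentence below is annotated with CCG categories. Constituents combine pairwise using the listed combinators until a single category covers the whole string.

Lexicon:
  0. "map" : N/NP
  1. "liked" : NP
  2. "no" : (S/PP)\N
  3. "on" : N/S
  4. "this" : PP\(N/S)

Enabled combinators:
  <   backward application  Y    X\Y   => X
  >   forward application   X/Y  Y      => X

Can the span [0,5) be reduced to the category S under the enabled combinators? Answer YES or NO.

[0,5] S   >
  [0,3] S/PP   <
    [0,2] N   >
      [0,1] "map" : N/NP
      [1,2] "liked" : NP
    [2,3] "no" : (S/PP)\N
  [3,5] PP   <
    [3,4] "on" : N/S
    [4,5] "this" : PP\(N/S)

YES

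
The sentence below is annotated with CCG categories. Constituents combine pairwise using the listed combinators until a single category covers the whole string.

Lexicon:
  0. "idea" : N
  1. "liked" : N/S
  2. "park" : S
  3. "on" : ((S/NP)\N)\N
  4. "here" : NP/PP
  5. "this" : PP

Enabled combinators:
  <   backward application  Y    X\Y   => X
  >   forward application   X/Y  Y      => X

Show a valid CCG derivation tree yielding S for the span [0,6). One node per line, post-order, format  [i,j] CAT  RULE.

[0,6] S   >
  [0,4] S/NP   <
    [0,1] "idea" : N
    [1,4] (S/NP)\N   <
      [1,3] N   >
        [1,2] "liked" : N/S
        [2,3] "park" : S
      [3,4] "on" : ((S/NP)\N)\N
  [4,6] NP   >
    [4,5] "here" : NP/PP
    [5,6] "this" : PP

[0,1] N  lex  "idea"
[1,2] N/S  lex  "liked"
[2,3] S  lex  "park"
[1,3] N  >  k=2
[3,4] ((S/NP)\N)\N  lex  "on"
[1,4] (S/NP)\N  <  k=3
[0,4] S/NP  <  k=1
[4,5] NP/PP  lex  "here"
[5,6] PP  lex  "this"
[4,6] NP  >  k=5
[0,6] S  >  k=4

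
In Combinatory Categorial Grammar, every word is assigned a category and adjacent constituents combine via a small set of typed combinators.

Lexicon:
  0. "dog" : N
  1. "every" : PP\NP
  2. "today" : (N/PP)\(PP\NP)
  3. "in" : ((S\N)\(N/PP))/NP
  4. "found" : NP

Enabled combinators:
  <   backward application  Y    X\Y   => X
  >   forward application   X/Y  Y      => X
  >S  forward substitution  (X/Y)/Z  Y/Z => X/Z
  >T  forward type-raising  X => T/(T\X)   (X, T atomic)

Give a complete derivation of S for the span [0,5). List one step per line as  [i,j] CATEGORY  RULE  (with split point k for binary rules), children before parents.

[0,5] S   <
  [0,1] "dog" : N
  [1,5] S\N   <
    [1,3] N/PP   <
      [1,2] "every" : PP\NP
      [2,3] "today" : (N/PP)\(PP\NP)
    [3,5] (S\N)\(N/PP)   >
      [3,4] "in" : ((S\N)\(N/PP))/NP
      [4,5] "found" : NP

[0,1] N  lex  "dog"
[1,2] PP\NP  lex  "every"
[2,3] (N/PP)\(PP\NP)  lex  "today"
[1,3] N/PP  <  k=2
[3,4] ((S\N)\(N/PP))/NP  lex  "in"
[4,5] NP  lex  "found"
[3,5] (S\N)\(N/PP)  >  k=4
[1,5] S\N  <  k=3
[0,5] S  <  k=1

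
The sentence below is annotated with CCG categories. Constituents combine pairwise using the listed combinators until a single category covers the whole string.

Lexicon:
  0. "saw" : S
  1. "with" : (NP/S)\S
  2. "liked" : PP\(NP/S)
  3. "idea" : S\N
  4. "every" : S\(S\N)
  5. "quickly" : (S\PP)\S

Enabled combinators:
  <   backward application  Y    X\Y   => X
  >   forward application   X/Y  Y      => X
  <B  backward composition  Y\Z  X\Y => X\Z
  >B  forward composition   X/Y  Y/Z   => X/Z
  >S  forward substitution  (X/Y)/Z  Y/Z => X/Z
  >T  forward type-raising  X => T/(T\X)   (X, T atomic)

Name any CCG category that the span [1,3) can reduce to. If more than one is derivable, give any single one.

PP\S

[0,6] S   <
  [0,3] PP   <
    [0,1] "saw" : S
    [1,3] PP\S   <B
      [1,2] "with" : (NP/S)\S
      [2,3] "liked" : PP\(NP/S)
  [3,6] S\PP   <
    [3,5] S   <
      [3,4] "idea" : S\N
      [4,5] "every" : S\(S\N)
    [5,6] "quickly" : (S\PP)\S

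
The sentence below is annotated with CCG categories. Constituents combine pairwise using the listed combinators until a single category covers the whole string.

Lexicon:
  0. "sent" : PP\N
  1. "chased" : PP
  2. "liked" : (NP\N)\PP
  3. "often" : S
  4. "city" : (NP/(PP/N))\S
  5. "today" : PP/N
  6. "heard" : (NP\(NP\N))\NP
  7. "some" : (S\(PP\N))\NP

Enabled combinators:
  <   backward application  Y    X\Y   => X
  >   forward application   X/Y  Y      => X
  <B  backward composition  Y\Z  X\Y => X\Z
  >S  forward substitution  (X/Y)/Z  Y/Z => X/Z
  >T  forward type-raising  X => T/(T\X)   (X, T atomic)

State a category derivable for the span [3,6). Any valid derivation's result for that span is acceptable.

[0,8] S   <
  [0,1] "sent" : PP\N
  [1,8] S\(PP\N)   <
    [1,7] NP   <
      [1,3] NP\N   <
        [1,2] "chased" : PP
        [2,3] "liked" : (NP\N)\PP
      [3,7] NP\(NP\N)   <
        [3,6] NP   >
          [3,5] NP/(PP/N)   <
            [3,4] "often" : S
            [4,5] "city" : (NP/(PP/N))\S
          [5,6] "today" : PP/N
        [6,7] "heard" : (NP\(NP\N))\NP
    [7,8] "some" : (S\(PP\N))\NP

NP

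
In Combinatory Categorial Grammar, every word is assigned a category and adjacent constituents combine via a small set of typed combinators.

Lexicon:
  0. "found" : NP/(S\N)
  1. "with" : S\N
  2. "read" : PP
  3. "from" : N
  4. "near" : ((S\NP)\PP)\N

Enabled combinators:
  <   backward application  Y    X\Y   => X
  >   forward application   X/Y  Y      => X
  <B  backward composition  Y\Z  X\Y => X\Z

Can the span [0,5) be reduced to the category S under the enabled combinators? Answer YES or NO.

YES

[0,5] S   <
  [0,2] NP   >
    [0,1] "found" : NP/(S\N)
    [1,2] "with" : S\N
  [2,5] S\NP   <
    [2,3] "read" : PP
    [3,5] (S\NP)\PP   <
      [3,4] "from" : N
      [4,5] "near" : ((S\NP)\PP)\N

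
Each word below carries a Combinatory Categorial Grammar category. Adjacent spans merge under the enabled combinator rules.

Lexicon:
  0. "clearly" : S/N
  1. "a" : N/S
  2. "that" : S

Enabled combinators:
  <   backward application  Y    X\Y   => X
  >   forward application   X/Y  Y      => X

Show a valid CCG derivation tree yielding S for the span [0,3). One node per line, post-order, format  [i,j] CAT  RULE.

[0,3] S   >
  [0,1] "clearly" : S/N
  [1,3] N   >
    [1,2] "a" : N/S
    [2,3] "that" : S

[0,1] S/N  lex  "clearly"
[1,2] N/S  lex  "a"
[2,3] S  lex  "that"
[1,3] N  >  k=2
[0,3] S  >  k=1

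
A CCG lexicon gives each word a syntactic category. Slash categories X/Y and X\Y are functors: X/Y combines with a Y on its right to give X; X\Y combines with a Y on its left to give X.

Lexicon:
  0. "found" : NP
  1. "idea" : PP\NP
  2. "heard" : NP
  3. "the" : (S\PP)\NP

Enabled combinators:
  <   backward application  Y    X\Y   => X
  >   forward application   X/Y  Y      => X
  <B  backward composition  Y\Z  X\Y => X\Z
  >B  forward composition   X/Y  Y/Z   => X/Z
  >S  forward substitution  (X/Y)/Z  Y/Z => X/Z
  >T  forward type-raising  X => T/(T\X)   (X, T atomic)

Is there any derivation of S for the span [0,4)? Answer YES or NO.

[0,4] S   >
  [0,1] S/(S\NP)   >T
    [0,1] "found" : NP
  [1,4] S\NP   <B
    [1,2] "idea" : PP\NP
    [2,4] S\PP   <
      [2,3] "heard" : NP
      [3,4] "the" : (S\PP)\NP

YES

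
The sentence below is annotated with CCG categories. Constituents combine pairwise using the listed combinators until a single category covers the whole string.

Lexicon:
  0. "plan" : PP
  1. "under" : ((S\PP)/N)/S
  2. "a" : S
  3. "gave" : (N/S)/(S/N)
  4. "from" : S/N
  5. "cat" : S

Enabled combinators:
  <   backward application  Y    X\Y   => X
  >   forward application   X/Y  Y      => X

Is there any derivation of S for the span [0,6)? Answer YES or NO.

YES

[0,6] S   <
  [0,1] "plan" : PP
  [1,6] S\PP   >
    [1,3] (S\PP)/N   >
      [1,2] "under" : ((S\PP)/N)/S
      [2,3] "a" : S
    [3,6] N   >
      [3,5] N/S   >
        [3,4] "gave" : (N/S)/(S/N)
        [4,5] "from" : S/N
      [5,6] "cat" : S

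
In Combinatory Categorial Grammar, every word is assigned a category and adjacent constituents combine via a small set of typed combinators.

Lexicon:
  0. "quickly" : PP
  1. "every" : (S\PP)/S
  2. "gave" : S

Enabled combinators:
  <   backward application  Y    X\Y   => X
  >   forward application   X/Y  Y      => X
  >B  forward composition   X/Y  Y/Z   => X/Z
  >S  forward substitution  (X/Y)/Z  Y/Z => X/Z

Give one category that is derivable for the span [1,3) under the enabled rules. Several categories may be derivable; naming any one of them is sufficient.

[0,3] S   <
  [0,1] "quickly" : PP
  [1,3] S\PP   >
    [1,2] "every" : (S\PP)/S
    [2,3] "gave" : S

S\PP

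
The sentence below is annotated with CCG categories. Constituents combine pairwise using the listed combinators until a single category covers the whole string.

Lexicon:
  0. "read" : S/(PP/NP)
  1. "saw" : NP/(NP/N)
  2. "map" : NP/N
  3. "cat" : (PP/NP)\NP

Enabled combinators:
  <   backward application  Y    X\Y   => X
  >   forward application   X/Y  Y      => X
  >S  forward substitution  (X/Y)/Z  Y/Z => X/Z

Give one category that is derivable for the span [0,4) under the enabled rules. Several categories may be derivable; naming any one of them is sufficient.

[0,4] S   >
  [0,1] "read" : S/(PP/NP)
  [1,4] PP/NP   <
    [1,3] NP   >
      [1,2] "saw" : NP/(NP/N)
      [2,3] "map" : NP/N
    [3,4] "cat" : (PP/NP)\NP

S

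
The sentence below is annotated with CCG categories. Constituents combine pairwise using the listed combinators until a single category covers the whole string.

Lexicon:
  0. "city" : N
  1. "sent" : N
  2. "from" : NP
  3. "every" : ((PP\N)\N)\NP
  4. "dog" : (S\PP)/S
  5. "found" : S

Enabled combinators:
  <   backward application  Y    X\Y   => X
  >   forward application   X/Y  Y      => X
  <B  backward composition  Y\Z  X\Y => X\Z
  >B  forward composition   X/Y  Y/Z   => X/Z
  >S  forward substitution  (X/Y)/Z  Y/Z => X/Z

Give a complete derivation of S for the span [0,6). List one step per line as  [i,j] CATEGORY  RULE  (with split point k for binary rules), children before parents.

[0,6] S   <
  [0,4] PP   <
    [0,1] "city" : N
    [1,4] PP\N   <
      [1,2] "sent" : N
      [2,4] (PP\N)\N   <
        [2,3] "from" : NP
        [3,4] "every" : ((PP\N)\N)\NP
  [4,6] S\PP   >
    [4,5] "dog" : (S\PP)/S
    [5,6] "found" : S

[0,1] N  lex  "city"
[1,2] N  lex  "sent"
[2,3] NP  lex  "from"
[3,4] ((PP\N)\N)\NP  lex  "every"
[2,4] (PP\N)\N  <  k=3
[1,4] PP\N  <  k=2
[0,4] PP  <  k=1
[4,5] (S\PP)/S  lex  "dog"
[5,6] S  lex  "found"
[4,6] S\PP  >  k=5
[0,6] S  <  k=4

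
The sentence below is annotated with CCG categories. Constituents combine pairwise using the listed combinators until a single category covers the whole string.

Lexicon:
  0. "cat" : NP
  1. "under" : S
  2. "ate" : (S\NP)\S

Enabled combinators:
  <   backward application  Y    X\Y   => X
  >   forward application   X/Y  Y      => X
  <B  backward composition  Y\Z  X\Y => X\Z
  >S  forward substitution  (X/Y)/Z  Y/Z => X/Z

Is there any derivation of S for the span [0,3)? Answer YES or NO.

[0,3] S   <
  [0,1] "cat" : NP
  [1,3] S\NP   <
    [1,2] "under" : S
    [2,3] "ate" : (S\NP)\S

YES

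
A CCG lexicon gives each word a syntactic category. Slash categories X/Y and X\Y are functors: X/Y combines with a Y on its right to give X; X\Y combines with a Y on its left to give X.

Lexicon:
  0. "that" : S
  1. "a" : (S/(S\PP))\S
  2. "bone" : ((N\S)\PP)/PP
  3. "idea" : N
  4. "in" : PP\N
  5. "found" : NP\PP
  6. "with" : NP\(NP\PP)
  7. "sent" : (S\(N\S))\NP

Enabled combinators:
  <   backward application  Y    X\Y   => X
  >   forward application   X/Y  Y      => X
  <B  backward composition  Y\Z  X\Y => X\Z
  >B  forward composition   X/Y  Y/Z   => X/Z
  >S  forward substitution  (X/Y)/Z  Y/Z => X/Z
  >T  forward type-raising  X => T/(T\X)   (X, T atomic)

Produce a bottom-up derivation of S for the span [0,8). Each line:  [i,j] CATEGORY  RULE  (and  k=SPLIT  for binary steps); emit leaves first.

[0,1] S  lex  "that"
[1,2] (S/(S\PP))\S  lex  "a"
[0,2] S/(S\PP)  <  k=1
[2,3] ((N\S)\PP)/PP  lex  "bone"
[3,4] N  lex  "idea"
[4,5] PP\N  lex  "in"
[3,5] PP  <  k=4
[2,5] (N\S)\PP  >  k=3
[5,6] NP\PP  lex  "found"
[6,7] NP\(NP\PP)  lex  "with"
[5,7] NP  <  k=6
[7,8] (S\(N\S))\NP  lex  "sent"
[5,8] S\(N\S)  <  k=7
[2,8] S\PP  <B  k=5
[0,8] S  >  k=2

[0,8] S   >
  [0,2] S/(S\PP)   <
    [0,1] "that" : S
    [1,2] "a" : (S/(S\PP))\S
  [2,8] S\PP   <B
    [2,5] (N\S)\PP   >
      [2,3] "bone" : ((N\S)\PP)/PP
      [3,5] PP   <
        [3,4] "idea" : N
        [4,5] "in" : PP\N
    [5,8] S\(N\S)   <
      [5,7] NP   <
        [5,6] "found" : NP\PP
        [6,7] "with" : NP\(NP\PP)
      [7,8] "sent" : (S\(N\S))\NP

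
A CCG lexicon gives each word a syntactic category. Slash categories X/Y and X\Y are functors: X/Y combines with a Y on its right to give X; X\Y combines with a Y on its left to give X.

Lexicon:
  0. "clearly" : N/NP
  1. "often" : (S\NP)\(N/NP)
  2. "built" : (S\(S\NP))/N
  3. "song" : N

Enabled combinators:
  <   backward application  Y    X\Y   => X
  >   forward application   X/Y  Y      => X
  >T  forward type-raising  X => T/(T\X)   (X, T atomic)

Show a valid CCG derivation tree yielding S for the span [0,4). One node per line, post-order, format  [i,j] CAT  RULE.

[0,4] S   <
  [0,2] S\NP   <
    [0,1] "clearly" : N/NP
    [1,2] "often" : (S\NP)\(N/NP)
  [2,4] S\(S\NP)   >
    [2,3] "built" : (S\(S\NP))/N
    [3,4] "song" : N

[0,1] N/NP  lex  "clearly"
[1,2] (S\NP)\(N/NP)  lex  "often"
[0,2] S\NP  <  k=1
[2,3] (S\(S\NP))/N  lex  "built"
[3,4] N  lex  "song"
[2,4] S\(S\NP)  >  k=3
[0,4] S  <  k=2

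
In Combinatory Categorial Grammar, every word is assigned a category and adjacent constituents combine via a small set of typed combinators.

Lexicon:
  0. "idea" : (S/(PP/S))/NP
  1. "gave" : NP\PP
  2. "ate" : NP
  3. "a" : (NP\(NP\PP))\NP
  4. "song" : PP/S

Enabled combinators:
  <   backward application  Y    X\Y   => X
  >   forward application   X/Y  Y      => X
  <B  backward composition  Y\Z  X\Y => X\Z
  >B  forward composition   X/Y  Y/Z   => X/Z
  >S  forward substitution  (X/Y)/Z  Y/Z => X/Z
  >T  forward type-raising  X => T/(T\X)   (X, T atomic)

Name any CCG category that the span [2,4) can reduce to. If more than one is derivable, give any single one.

[0,5] S   >
  [0,4] S/(PP/S)   >
    [0,1] "idea" : (S/(PP/S))/NP
    [1,4] NP   <
      [1,2] "gave" : NP\PP
      [2,4] NP\(NP\PP)   <
        [2,3] "ate" : NP
        [3,4] "a" : (NP\(NP\PP))\NP
  [4,5] "song" : PP/S

NP\(NP\PP)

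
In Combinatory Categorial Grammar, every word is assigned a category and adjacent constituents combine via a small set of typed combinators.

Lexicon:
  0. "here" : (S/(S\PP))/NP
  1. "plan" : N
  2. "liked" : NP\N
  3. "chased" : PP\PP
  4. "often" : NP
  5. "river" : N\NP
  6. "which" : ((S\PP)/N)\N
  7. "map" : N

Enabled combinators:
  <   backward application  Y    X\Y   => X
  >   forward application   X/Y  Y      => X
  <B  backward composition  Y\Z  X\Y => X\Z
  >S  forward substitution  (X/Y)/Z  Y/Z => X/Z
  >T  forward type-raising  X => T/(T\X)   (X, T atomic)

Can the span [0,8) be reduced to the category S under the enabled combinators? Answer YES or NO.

[0,8] S   >
  [0,3] S/(S\PP)   >
    [0,1] "here" : (S/(S\PP))/NP
    [1,3] NP   <
      [1,2] "plan" : N
      [2,3] "liked" : NP\N
  [3,8] S\PP   <B
    [3,4] "chased" : PP\PP
    [4,8] S\PP   >
      [4,7] (S\PP)/N   <
        [4,6] N   >
          [4,5] N/(N\NP)   >T
            [4,5] "often" : NP
          [5,6] "river" : N\NP
        [6,7] "which" : ((S\PP)/N)\N
      [7,8] "map" : N

YES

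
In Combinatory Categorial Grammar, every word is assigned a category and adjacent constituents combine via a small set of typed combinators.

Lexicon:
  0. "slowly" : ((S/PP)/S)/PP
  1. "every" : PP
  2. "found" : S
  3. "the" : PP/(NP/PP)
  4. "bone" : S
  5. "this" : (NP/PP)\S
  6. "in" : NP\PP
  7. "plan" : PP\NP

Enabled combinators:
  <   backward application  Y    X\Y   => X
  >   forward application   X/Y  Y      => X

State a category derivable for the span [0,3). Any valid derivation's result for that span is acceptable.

S/PP

[0,8] S   >
  [0,3] S/PP   >
    [0,2] (S/PP)/S   >
      [0,1] "slowly" : ((S/PP)/S)/PP
      [1,2] "every" : PP
    [2,3] "found" : S
  [3,8] PP   <
    [3,7] NP   <
      [3,6] PP   >
        [3,4] "the" : PP/(NP/PP)
        [4,6] NP/PP   <
          [4,5] "bone" : S
          [5,6] "this" : (NP/PP)\S
      [6,7] "in" : NP\PP
    [7,8] "plan" : PP\NP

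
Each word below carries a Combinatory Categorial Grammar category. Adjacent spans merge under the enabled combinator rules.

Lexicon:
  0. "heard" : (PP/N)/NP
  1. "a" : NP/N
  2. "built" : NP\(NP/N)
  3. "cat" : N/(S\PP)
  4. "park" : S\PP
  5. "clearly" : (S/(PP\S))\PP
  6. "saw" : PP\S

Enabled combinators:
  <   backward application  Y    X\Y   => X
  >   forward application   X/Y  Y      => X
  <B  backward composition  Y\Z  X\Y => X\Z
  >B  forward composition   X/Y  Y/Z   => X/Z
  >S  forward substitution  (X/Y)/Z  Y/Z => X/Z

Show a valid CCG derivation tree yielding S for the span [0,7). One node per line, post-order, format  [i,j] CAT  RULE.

[0,1] (PP/N)/NP  lex  "heard"
[1,2] NP/N  lex  "a"
[2,3] NP\(NP/N)  lex  "built"
[1,3] NP  <  k=2
[0,3] PP/N  >  k=1
[3,4] N/(S\PP)  lex  "cat"
[4,5] S\PP  lex  "park"
[3,5] N  >  k=4
[0,5] PP  >  k=3
[5,6] (S/(PP\S))\PP  lex  "clearly"
[0,6] S/(PP\S)  <  k=5
[6,7] PP\S  lex  "saw"
[0,7] S  >  k=6

[0,7] S   >
  [0,6] S/(PP\S)   <
    [0,5] PP   >
      [0,3] PP/N   >
        [0,1] "heard" : (PP/N)/NP
        [1,3] NP   <
          [1,2] "a" : NP/N
          [2,3] "built" : NP\(NP/N)
      [3,5] N   >
        [3,4] "cat" : N/(S\PP)
        [4,5] "park" : S\PP
    [5,6] "clearly" : (S/(PP\S))\PP
  [6,7] "saw" : PP\S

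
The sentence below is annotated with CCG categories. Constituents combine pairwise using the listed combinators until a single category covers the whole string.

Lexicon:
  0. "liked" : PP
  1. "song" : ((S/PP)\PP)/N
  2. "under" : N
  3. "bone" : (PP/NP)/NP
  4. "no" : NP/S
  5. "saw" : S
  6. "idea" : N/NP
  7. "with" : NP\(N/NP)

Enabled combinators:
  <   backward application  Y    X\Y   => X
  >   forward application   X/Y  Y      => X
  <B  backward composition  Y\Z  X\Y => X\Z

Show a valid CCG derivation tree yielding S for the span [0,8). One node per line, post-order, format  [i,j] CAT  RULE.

[0,1] PP  lex  "liked"
[1,2] ((S/PP)\PP)/N  lex  "song"
[2,3] N  lex  "under"
[1,3] (S/PP)\PP  >  k=2
[0,3] S/PP  <  k=1
[3,4] (PP/NP)/NP  lex  "bone"
[4,5] NP/S  lex  "no"
[5,6] S  lex  "saw"
[4,6] NP  >  k=5
[3,6] PP/NP  >  k=4
[6,7] N/NP  lex  "idea"
[7,8] NP\(N/NP)  lex  "with"
[6,8] NP  <  k=7
[3,8] PP  >  k=6
[0,8] S  >  k=3

[0,8] S   >
  [0,3] S/PP   <
    [0,1] "liked" : PP
    [1,3] (S/PP)\PP   >
      [1,2] "song" : ((S/PP)\PP)/N
      [2,3] "under" : N
  [3,8] PP   >
    [3,6] PP/NP   >
      [3,4] "bone" : (PP/NP)/NP
      [4,6] NP   >
        [4,5] "no" : NP/S
        [5,6] "saw" : S
    [6,8] NP   <
      [6,7] "idea" : N/NP
      [7,8] "with" : NP\(N/NP)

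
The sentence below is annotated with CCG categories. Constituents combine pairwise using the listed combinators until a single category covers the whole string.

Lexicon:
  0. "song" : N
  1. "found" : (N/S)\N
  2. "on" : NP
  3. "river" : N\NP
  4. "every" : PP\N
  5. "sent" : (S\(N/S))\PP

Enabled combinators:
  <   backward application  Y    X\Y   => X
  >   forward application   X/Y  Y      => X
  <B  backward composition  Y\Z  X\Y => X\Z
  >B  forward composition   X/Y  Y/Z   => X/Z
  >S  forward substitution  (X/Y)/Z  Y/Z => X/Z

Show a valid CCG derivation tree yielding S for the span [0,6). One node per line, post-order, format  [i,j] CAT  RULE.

[0,6] S   <
  [0,2] N/S   <
    [0,1] "song" : N
    [1,2] "found" : (N/S)\N
  [2,6] S\(N/S)   <
    [2,5] PP   <
      [2,3] "on" : NP
      [3,5] PP\NP   <B
        [3,4] "river" : N\NP
        [4,5] "every" : PP\N
    [5,6] "sent" : (S\(N/S))\PP

[0,1] N  lex  "song"
[1,2] (N/S)\N  lex  "found"
[0,2] N/S  <  k=1
[2,3] NP  lex  "on"
[3,4] N\NP  lex  "river"
[4,5] PP\N  lex  "every"
[3,5] PP\NP  <B  k=4
[2,5] PP  <  k=3
[5,6] (S\(N/S))\PP  lex  "sent"
[2,6] S\(N/S)  <  k=5
[0,6] S  <  k=2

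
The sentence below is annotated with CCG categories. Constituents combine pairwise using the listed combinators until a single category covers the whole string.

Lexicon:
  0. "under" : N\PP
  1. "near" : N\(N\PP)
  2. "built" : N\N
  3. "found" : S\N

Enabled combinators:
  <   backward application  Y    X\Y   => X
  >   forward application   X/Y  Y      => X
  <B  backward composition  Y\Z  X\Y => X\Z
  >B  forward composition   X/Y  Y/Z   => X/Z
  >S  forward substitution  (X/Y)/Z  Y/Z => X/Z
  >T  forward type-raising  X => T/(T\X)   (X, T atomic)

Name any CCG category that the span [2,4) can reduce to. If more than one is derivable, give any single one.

S\N

[0,4] S   <
  [0,2] N   <
    [0,1] "under" : N\PP
    [1,2] "near" : N\(N\PP)
  [2,4] S\N   <B
    [2,3] "built" : N\N
    [3,4] "found" : S\N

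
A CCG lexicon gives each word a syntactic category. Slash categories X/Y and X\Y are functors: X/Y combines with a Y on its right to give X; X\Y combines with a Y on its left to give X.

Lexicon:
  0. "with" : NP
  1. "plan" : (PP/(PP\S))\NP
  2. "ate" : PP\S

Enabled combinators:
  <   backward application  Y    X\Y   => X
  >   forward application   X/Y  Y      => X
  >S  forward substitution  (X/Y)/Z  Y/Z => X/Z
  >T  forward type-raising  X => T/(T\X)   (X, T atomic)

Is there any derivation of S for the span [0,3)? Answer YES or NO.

NO

NP (PP/(PP\S))\NP PP\S
CKY chart[0,3] = {N/(N\PP), NP/(NP\PP), PP, PP/(PP\PP), S/(S\PP)}; S ∉ chart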